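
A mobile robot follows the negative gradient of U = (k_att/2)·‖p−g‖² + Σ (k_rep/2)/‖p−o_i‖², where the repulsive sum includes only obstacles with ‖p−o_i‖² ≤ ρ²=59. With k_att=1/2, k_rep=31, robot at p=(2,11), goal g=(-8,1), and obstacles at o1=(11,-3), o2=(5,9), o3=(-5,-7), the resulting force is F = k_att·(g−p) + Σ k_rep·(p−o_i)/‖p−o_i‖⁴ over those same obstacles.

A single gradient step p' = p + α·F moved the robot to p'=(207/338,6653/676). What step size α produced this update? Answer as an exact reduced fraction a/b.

F_att = 1/2·(g−p) = 1/2·(-10,-10) = (-5.0000,-5.0000)
o1: d²=277 > ρ²=59 → inactive
o2: d²=13 ≤ ρ²=59; F_rep = 31·(-3,2)/13² = (-0.5503,0.3669)
o3: d²=373 > ρ²=59 → inactive
F = F_att + ΣF_rep = (-5.5503,-4.6331)
Δp = p'−p = (-1.3876,-1.1583); α = Δx/Fx = (-469/338) / (-938/169) = 1/4
check: Δy/Fy = (-783/676) / (-783/169) = 1/4 ✓

α = 1/4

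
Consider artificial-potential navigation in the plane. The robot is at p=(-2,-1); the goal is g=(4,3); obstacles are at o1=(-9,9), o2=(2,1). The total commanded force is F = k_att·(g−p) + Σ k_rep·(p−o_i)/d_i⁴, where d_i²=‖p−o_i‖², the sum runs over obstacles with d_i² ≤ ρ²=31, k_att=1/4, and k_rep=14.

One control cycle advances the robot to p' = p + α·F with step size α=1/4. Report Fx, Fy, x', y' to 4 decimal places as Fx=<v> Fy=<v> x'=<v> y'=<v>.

F_att = 1/4·(g−p) = 1/4·(6,4) = (1.5000,1.0000)
o1: d²=149 > ρ²=31 → inactive
o2: d²=20 ≤ ρ²=31; F_rep = 14·(-4,-2)/20² = (-0.1400,-0.0700)
F = F_att + ΣF_rep = (1.3600,0.9300)
p' = p + 1/4·F = (-1.6600,-0.7675)

Fx=1.3600 Fy=0.9300 x'=-1.6600 y'=-0.7675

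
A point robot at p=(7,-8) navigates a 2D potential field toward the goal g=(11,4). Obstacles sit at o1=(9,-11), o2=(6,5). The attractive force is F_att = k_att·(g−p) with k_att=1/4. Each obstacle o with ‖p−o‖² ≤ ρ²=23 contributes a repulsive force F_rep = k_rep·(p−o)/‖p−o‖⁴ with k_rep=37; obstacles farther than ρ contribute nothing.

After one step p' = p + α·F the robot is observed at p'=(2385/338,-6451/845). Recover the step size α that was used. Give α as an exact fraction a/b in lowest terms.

α = 1/10

F_att = 1/4·(g−p) = 1/4·(4,12) = (1.0000,3.0000)
o1: d²=13 ≤ ρ²=23; F_rep = 37·(-2,3)/13² = (-0.4379,0.6568)
o2: d²=170 > ρ²=23 → inactive
F = F_att + ΣF_rep = (0.5621,3.6568)
Δp = p'−p = (0.0562,0.3657); α = Δx/Fx = (19/338) / (95/169) = 1/10
check: Δy/Fy = (309/845) / (618/169) = 1/10 ✓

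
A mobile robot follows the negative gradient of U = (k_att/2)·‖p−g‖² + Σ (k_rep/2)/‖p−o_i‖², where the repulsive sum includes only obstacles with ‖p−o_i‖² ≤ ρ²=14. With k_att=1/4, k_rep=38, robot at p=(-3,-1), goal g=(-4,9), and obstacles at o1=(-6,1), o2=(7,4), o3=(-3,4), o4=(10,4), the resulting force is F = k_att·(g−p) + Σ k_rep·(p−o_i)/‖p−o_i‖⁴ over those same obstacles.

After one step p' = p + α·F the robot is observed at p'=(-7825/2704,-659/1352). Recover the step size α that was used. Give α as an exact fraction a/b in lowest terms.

F_att = 1/4·(g−p) = 1/4·(-1,10) = (-0.2500,2.5000)
o1: d²=13 ≤ ρ²=14; F_rep = 38·(3,-2)/13² = (0.6746,-0.4497)
o2: d²=125 > ρ²=14 → inactive
o3: d²=25 > ρ²=14 → inactive
o4: d²=194 > ρ²=14 → inactive
F = F_att + ΣF_rep = (0.4246,2.0503)
Δp = p'−p = (0.1061,0.5126); α = Δx/Fx = (287/2704) / (287/676) = 1/4
check: Δy/Fy = (693/1352) / (693/338) = 1/4 ✓

α = 1/4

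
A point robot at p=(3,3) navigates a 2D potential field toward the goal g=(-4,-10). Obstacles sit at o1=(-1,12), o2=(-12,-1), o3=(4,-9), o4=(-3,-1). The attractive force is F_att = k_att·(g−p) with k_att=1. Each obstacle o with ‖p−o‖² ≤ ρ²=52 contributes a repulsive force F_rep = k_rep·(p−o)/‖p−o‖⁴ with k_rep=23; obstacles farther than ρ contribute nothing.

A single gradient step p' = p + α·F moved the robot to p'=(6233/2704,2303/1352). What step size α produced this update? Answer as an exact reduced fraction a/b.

α = 1/10

F_att = 1·(g−p) = 1·(-7,-13) = (-7.0000,-13.0000)
o1: d²=97 > ρ²=52 → inactive
o2: d²=241 > ρ²=52 → inactive
o3: d²=145 > ρ²=52 → inactive
o4: d²=52 ≤ ρ²=52; F_rep = 23·(6,4)/52² = (0.0510,0.0340)
F = F_att + ΣF_rep = (-6.9490,-12.9660)
Δp = p'−p = (-0.6949,-1.2966); α = Δx/Fx = (-1879/2704) / (-9395/1352) = 1/10
check: Δy/Fy = (-1753/1352) / (-8765/676) = 1/10 ✓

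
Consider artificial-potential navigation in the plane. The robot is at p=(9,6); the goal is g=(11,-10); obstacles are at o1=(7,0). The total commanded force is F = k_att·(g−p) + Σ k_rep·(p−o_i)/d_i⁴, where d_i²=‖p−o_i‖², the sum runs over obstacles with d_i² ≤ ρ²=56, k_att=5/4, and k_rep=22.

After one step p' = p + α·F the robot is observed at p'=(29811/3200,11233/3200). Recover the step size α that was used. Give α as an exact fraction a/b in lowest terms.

α = 1/8

F_att = 5/4·(g−p) = 5/4·(2,-16) = (2.5000,-20.0000)
o1: d²=40 ≤ ρ²=56; F_rep = 22·(2,6)/40² = (0.0275,0.0825)
F = F_att + ΣF_rep = (2.5275,-19.9175)
Δp = p'−p = (0.3159,-2.4897); α = Δx/Fx = (1011/3200) / (1011/400) = 1/8
check: Δy/Fy = (-7967/3200) / (-7967/400) = 1/8 ✓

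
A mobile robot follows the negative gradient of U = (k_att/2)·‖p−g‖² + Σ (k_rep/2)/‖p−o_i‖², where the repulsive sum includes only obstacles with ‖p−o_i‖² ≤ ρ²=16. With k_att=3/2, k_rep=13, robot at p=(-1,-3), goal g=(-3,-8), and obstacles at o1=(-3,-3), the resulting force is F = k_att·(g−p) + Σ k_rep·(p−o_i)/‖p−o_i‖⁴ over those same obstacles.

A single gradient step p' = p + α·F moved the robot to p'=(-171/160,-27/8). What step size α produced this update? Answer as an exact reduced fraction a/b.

F_att = 3/2·(g−p) = 3/2·(-2,-5) = (-3.0000,-7.5000)
o1: d²=4 ≤ ρ²=16; F_rep = 13·(2,0)/4² = (1.6250,0.0000)
F = F_att + ΣF_rep = (-1.3750,-7.5000)
Δp = p'−p = (-0.0688,-0.3750); α = Δx/Fx = (-11/160) / (-11/8) = 1/20
check: Δy/Fy = (-3/8) / (-15/2) = 1/20 ✓

α = 1/20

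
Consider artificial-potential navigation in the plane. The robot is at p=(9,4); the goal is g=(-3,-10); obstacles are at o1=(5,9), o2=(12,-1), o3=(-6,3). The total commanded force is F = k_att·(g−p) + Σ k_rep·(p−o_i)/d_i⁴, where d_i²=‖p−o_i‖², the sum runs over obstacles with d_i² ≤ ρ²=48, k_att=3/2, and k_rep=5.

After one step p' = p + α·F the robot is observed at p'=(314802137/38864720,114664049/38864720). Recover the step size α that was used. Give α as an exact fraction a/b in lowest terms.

α = 1/20

F_att = 3/2·(g−p) = 3/2·(-12,-14) = (-18.0000,-21.0000)
o1: d²=41 ≤ ρ²=48; F_rep = 5·(4,-5)/41² = (0.0119,-0.0149)
o2: d²=34 ≤ ρ²=48; F_rep = 5·(-3,5)/34² = (-0.0130,0.0216)
o3: d²=226 > ρ²=48 → inactive
F = F_att + ΣF_rep = (-18.0011,-20.9932)
Δp = p'−p = (-0.9001,-1.0497); α = Δx/Fx = (-34980343/38864720) / (-34980343/1943236) = 1/20
check: Δy/Fy = (-40794831/38864720) / (-40794831/1943236) = 1/20 ✓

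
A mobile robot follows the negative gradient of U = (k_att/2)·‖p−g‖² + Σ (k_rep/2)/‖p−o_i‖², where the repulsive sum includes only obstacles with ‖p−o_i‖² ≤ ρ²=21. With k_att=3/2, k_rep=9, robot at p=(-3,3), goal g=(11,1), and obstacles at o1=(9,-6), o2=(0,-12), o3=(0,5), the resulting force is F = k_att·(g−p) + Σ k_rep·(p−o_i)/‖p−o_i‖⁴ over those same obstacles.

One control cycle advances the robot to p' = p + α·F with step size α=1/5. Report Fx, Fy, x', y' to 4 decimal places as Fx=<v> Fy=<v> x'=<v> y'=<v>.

Fx=20.8402 Fy=-3.1065 x'=1.1680 y'=2.3787

F_att = 3/2·(g−p) = 3/2·(14,-2) = (21.0000,-3.0000)
o1: d²=225 > ρ²=21 → inactive
o2: d²=234 > ρ²=21 → inactive
o3: d²=13 ≤ ρ²=21; F_rep = 9·(-3,-2)/13² = (-0.1598,-0.1065)
F = F_att + ΣF_rep = (20.8402,-3.1065)
p' = p + 1/5·F = (1.1680,2.3787)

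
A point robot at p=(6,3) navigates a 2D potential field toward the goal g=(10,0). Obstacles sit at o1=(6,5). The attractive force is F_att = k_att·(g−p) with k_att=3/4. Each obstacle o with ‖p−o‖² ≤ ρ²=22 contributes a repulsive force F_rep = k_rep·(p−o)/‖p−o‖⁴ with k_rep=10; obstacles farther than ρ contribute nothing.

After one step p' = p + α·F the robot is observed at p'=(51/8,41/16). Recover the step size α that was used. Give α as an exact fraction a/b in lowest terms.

F_att = 3/4·(g−p) = 3/4·(4,-3) = (3.0000,-2.2500)
o1: d²=4 ≤ ρ²=22; F_rep = 10·(0,-2)/4² = (0.0000,-1.2500)
F = F_att + ΣF_rep = (3.0000,-3.5000)
Δp = p'−p = (0.3750,-0.4375); α = Δx/Fx = (3/8) / (3) = 1/8
check: Δy/Fy = (-7/16) / (-7/2) = 1/8 ✓

α = 1/8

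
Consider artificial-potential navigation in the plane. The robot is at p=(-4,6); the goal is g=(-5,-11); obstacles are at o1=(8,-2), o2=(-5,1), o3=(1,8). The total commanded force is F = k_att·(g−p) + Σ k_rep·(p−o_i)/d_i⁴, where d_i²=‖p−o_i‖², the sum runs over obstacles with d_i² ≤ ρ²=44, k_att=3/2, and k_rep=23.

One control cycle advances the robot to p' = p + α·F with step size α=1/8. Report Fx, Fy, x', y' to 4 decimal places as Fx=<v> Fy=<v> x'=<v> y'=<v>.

Fx=-1.6027 Fy=-25.3846 x'=-4.2003 y'=2.8269

F_att = 3/2·(g−p) = 3/2·(-1,-17) = (-1.5000,-25.5000)
o1: d²=208 > ρ²=44 → inactive
o2: d²=26 ≤ ρ²=44; F_rep = 23·(1,5)/26² = (0.0340,0.1701)
o3: d²=29 ≤ ρ²=44; F_rep = 23·(-5,-2)/29² = (-0.1367,-0.0547)
F = F_att + ΣF_rep = (-1.6027,-25.3846)
p' = p + 1/8·F = (-4.2003,2.8269)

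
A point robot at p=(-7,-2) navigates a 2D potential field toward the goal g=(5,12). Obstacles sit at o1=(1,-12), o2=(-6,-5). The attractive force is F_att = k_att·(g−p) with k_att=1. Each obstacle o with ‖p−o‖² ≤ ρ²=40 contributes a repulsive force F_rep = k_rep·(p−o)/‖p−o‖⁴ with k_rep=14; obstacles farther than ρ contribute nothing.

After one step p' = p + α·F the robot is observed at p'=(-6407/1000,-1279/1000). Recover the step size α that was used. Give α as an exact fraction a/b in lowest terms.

F_att = 1·(g−p) = 1·(12,14) = (12.0000,14.0000)
o1: d²=164 > ρ²=40 → inactive
o2: d²=10 ≤ ρ²=40; F_rep = 14·(-1,3)/10² = (-0.1400,0.4200)
F = F_att + ΣF_rep = (11.8600,14.4200)
Δp = p'−p = (0.5930,0.7210); α = Δx/Fx = (593/1000) / (593/50) = 1/20
check: Δy/Fy = (721/1000) / (721/50) = 1/20 ✓

α = 1/20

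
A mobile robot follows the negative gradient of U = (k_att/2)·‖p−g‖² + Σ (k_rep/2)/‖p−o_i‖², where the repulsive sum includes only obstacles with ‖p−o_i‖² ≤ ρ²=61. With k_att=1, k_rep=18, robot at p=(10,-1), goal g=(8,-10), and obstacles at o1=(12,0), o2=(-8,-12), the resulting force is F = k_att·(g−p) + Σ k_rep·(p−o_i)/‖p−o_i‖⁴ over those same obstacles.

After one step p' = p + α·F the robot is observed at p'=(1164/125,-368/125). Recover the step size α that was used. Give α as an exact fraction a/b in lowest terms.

F_att = 1·(g−p) = 1·(-2,-9) = (-2.0000,-9.0000)
o1: d²=5 ≤ ρ²=61; F_rep = 18·(-2,-1)/5² = (-1.4400,-0.7200)
o2: d²=445 > ρ²=61 → inactive
F = F_att + ΣF_rep = (-3.4400,-9.7200)
Δp = p'−p = (-0.6880,-1.9440); α = Δx/Fx = (-86/125) / (-86/25) = 1/5
check: Δy/Fy = (-243/125) / (-243/25) = 1/5 ✓

α = 1/5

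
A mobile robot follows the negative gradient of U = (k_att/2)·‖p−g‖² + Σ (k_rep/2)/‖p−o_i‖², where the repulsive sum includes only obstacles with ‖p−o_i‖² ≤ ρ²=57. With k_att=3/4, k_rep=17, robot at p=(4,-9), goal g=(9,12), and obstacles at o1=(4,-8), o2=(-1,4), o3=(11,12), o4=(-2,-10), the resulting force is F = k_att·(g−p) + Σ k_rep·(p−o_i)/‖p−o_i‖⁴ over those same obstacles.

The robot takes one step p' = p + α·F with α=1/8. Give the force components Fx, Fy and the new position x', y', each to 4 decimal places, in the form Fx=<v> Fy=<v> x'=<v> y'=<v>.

Fx=3.8245 Fy=-1.2376 x'=4.4781 y'=-9.1547

F_att = 3/4·(g−p) = 3/4·(5,21) = (3.7500,15.7500)
o1: d²=1 ≤ ρ²=57; F_rep = 17·(0,-1)/1² = (0.0000,-17.0000)
o2: d²=194 > ρ²=57 → inactive
o3: d²=490 > ρ²=57 → inactive
o4: d²=37 ≤ ρ²=57; F_rep = 17·(6,1)/37² = (0.0745,0.0124)
F = F_att + ΣF_rep = (3.8245,-1.2376)
p' = p + 1/8·F = (4.4781,-9.1547)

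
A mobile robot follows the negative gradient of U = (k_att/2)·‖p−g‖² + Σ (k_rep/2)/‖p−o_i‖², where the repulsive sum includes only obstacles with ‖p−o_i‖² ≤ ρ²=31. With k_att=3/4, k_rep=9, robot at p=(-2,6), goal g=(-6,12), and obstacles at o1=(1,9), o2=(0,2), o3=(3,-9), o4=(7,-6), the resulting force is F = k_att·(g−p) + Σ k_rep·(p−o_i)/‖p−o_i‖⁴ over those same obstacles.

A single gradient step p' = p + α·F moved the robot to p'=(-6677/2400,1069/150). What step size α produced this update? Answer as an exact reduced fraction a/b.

α = 1/4

F_att = 3/4·(g−p) = 3/4·(-4,6) = (-3.0000,4.5000)
o1: d²=18 ≤ ρ²=31; F_rep = 9·(-3,-3)/18² = (-0.0833,-0.0833)
o2: d²=20 ≤ ρ²=31; F_rep = 9·(-2,4)/20² = (-0.0450,0.0900)
o3: d²=250 > ρ²=31 → inactive
o4: d²=225 > ρ²=31 → inactive
F = F_att + ΣF_rep = (-3.1283,4.5067)
Δp = p'−p = (-0.7821,1.1267); α = Δx/Fx = (-1877/2400) / (-1877/600) = 1/4
check: Δy/Fy = (169/150) / (338/75) = 1/4 ✓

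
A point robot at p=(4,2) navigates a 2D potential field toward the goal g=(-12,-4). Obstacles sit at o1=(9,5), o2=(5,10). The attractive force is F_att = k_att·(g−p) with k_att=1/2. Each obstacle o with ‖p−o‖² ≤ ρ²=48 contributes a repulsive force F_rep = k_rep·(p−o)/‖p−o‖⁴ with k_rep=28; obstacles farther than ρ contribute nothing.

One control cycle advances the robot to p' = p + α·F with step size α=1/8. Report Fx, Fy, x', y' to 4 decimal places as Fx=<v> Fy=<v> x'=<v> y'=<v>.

F_att = 1/2·(g−p) = 1/2·(-16,-6) = (-8.0000,-3.0000)
o1: d²=34 ≤ ρ²=48; F_rep = 28·(-5,-3)/34² = (-0.1211,-0.0727)
o2: d²=65 > ρ²=48 → inactive
F = F_att + ΣF_rep = (-8.1211,-3.0727)
p' = p + 1/8·F = (2.9849,1.6159)

Fx=-8.1211 Fy=-3.0727 x'=2.9849 y'=1.6159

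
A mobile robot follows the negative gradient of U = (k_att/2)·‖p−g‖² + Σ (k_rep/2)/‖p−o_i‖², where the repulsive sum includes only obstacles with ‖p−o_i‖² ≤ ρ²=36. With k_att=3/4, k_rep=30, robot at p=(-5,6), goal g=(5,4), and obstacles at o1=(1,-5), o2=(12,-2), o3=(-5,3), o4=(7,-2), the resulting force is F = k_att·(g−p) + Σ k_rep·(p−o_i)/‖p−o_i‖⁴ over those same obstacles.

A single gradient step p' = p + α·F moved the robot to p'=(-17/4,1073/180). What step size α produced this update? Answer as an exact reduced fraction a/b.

α = 1/10

F_att = 3/4·(g−p) = 3/4·(10,-2) = (7.5000,-1.5000)
o1: d²=157 > ρ²=36 → inactive
o2: d²=353 > ρ²=36 → inactive
o3: d²=9 ≤ ρ²=36; F_rep = 30·(0,3)/9² = (0.0000,1.1111)
o4: d²=208 > ρ²=36 → inactive
F = F_att + ΣF_rep = (7.5000,-0.3889)
Δp = p'−p = (0.7500,-0.0389); α = Δx/Fx = (3/4) / (15/2) = 1/10
check: Δy/Fy = (-7/180) / (-7/18) = 1/10 ✓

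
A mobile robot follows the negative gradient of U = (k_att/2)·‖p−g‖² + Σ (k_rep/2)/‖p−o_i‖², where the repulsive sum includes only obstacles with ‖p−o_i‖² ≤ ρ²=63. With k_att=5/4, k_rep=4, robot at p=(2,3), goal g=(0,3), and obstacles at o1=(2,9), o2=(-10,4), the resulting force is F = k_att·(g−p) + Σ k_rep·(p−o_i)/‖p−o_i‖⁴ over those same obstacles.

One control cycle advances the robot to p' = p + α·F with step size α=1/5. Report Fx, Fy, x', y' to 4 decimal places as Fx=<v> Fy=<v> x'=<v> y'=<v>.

F_att = 5/4·(g−p) = 5/4·(-2,0) = (-2.5000,0.0000)
o1: d²=36 ≤ ρ²=63; F_rep = 4·(0,-6)/36² = (0.0000,-0.0185)
o2: d²=145 > ρ²=63 → inactive
F = F_att + ΣF_rep = (-2.5000,-0.0185)
p' = p + 1/5·F = (1.5000,2.9963)

Fx=-2.5000 Fy=-0.0185 x'=1.5000 y'=2.9963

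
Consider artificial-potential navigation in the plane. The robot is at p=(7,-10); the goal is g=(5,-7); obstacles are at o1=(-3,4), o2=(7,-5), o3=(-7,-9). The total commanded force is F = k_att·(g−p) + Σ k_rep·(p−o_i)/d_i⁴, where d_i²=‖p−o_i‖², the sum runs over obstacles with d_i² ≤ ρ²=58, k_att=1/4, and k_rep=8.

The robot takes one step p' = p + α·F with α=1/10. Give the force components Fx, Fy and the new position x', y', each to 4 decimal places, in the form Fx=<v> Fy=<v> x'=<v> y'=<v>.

F_att = 1/4·(g−p) = 1/4·(-2,3) = (-0.5000,0.7500)
o1: d²=296 > ρ²=58 → inactive
o2: d²=25 ≤ ρ²=58; F_rep = 8·(0,-5)/25² = (0.0000,-0.0640)
o3: d²=197 > ρ²=58 → inactive
F = F_att + ΣF_rep = (-0.5000,0.6860)
p' = p + 1/10·F = (6.9500,-9.9314)

Fx=-0.5000 Fy=0.6860 x'=6.9500 y'=-9.9314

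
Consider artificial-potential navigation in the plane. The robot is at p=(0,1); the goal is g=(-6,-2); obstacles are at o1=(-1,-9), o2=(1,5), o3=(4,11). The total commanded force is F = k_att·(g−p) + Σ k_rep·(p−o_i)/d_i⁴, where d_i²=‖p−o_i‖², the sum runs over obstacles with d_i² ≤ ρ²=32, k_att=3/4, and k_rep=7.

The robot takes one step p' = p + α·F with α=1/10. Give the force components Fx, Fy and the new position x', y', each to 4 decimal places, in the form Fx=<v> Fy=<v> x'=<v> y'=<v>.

F_att = 3/4·(g−p) = 3/4·(-6,-3) = (-4.5000,-2.2500)
o1: d²=101 > ρ²=32 → inactive
o2: d²=17 ≤ ρ²=32; F_rep = 7·(-1,-4)/17² = (-0.0242,-0.0969)
o3: d²=116 > ρ²=32 → inactive
F = F_att + ΣF_rep = (-4.5242,-2.3469)
p' = p + 1/10·F = (-0.4524,0.7653)

Fx=-4.5242 Fy=-2.3469 x'=-0.4524 y'=0.7653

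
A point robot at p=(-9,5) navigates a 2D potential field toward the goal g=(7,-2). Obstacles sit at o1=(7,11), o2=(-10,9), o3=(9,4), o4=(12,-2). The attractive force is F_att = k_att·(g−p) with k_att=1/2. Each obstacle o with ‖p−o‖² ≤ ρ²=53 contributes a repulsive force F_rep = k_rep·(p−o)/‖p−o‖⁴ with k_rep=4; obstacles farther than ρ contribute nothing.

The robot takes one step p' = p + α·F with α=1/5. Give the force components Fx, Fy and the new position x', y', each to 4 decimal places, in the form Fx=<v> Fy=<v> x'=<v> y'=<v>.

F_att = 1/2·(g−p) = 1/2·(16,-7) = (8.0000,-3.5000)
o1: d²=292 > ρ²=53 → inactive
o2: d²=17 ≤ ρ²=53; F_rep = 4·(1,-4)/17² = (0.0138,-0.0554)
o3: d²=325 > ρ²=53 → inactive
o4: d²=490 > ρ²=53 → inactive
F = F_att + ΣF_rep = (8.0138,-3.5554)
p' = p + 1/5·F = (-7.3972,4.2889)

Fx=8.0138 Fy=-3.5554 x'=-7.3972 y'=4.2889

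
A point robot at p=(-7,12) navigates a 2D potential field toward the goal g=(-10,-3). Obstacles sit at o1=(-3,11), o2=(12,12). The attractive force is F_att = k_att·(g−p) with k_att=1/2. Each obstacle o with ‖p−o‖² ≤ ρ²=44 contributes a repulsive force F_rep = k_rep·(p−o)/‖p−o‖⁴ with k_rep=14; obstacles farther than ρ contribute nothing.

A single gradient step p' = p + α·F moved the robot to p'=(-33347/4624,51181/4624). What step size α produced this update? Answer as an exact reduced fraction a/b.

α = 1/8

F_att = 1/2·(g−p) = 1/2·(-3,-15) = (-1.5000,-7.5000)
o1: d²=17 ≤ ρ²=44; F_rep = 14·(-4,1)/17² = (-0.1938,0.0484)
o2: d²=361 > ρ²=44 → inactive
F = F_att + ΣF_rep = (-1.6938,-7.4516)
Δp = p'−p = (-0.2117,-0.9314); α = Δx/Fx = (-979/4624) / (-979/578) = 1/8
check: Δy/Fy = (-4307/4624) / (-4307/578) = 1/8 ✓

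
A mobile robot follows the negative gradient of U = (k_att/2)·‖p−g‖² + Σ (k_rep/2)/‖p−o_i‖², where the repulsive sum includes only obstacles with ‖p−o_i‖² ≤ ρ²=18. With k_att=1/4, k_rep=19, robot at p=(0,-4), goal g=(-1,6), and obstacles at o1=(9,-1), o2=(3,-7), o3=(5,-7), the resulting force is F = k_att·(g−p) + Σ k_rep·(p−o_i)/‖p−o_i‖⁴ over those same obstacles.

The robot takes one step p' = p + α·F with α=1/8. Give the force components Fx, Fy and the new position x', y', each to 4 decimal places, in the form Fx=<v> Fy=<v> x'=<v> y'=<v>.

F_att = 1/4·(g−p) = 1/4·(-1,10) = (-0.2500,2.5000)
o1: d²=90 > ρ²=18 → inactive
o2: d²=18 ≤ ρ²=18; F_rep = 19·(-3,3)/18² = (-0.1759,0.1759)
o3: d²=34 > ρ²=18 → inactive
F = F_att + ΣF_rep = (-0.4259,2.6759)
p' = p + 1/8·F = (-0.0532,-3.6655)

Fx=-0.4259 Fy=2.6759 x'=-0.0532 y'=-3.6655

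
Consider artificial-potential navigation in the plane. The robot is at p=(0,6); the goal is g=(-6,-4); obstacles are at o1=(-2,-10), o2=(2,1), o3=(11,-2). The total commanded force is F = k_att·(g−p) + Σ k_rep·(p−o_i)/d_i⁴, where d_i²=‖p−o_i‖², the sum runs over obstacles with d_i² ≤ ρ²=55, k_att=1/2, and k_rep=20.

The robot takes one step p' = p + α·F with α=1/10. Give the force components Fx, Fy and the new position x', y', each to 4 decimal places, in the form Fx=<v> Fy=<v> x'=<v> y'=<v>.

F_att = 1/2·(g−p) = 1/2·(-6,-10) = (-3.0000,-5.0000)
o1: d²=260 > ρ²=55 → inactive
o2: d²=29 ≤ ρ²=55; F_rep = 20·(-2,5)/29² = (-0.0476,0.1189)
o3: d²=185 > ρ²=55 → inactive
F = F_att + ΣF_rep = (-3.0476,-4.8811)
p' = p + 1/10·F = (-0.3048,5.5119)

Fx=-3.0476 Fy=-4.8811 x'=-0.3048 y'=5.5119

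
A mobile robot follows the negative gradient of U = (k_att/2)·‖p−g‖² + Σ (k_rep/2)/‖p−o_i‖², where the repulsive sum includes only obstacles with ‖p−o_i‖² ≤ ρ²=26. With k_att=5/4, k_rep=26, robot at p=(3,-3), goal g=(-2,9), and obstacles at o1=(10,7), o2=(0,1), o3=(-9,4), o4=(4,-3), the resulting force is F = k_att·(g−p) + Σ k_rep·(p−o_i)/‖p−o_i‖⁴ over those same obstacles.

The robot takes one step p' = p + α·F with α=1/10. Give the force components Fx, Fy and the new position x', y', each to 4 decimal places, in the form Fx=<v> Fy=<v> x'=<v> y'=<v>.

Fx=-32.1252 Fy=14.8336 x'=-0.2125 y'=-1.5166

F_att = 5/4·(g−p) = 5/4·(-5,12) = (-6.2500,15.0000)
o1: d²=149 > ρ²=26 → inactive
o2: d²=25 ≤ ρ²=26; F_rep = 26·(3,-4)/25² = (0.1248,-0.1664)
o3: d²=193 > ρ²=26 → inactive
o4: d²=1 ≤ ρ²=26; F_rep = 26·(-1,0)/1² = (-26.0000,0.0000)
F = F_att + ΣF_rep = (-32.1252,14.8336)
p' = p + 1/10·F = (-0.2125,-1.5166)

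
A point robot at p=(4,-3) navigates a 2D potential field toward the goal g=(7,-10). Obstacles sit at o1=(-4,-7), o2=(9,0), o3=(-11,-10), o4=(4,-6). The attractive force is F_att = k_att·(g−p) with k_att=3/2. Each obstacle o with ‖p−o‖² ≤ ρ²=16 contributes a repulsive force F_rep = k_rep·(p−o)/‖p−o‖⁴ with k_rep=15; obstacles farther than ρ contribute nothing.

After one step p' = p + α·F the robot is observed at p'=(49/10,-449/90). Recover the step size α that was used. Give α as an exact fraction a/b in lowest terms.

F_att = 3/2·(g−p) = 3/2·(3,-7) = (4.5000,-10.5000)
o1: d²=80 > ρ²=16 → inactive
o2: d²=34 > ρ²=16 → inactive
o3: d²=274 > ρ²=16 → inactive
o4: d²=9 ≤ ρ²=16; F_rep = 15·(0,3)/9² = (0.0000,0.5556)
F = F_att + ΣF_rep = (4.5000,-9.9444)
Δp = p'−p = (0.9000,-1.9889); α = Δx/Fx = (9/10) / (9/2) = 1/5
check: Δy/Fy = (-179/90) / (-179/18) = 1/5 ✓

α = 1/5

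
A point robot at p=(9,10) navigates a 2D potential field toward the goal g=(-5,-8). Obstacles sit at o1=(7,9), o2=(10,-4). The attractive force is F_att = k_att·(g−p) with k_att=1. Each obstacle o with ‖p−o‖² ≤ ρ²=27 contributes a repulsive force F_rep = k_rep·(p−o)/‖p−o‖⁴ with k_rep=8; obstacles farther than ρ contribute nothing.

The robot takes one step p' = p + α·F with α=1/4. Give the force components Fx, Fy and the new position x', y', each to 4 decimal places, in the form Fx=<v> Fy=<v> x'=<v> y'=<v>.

F_att = 1·(g−p) = 1·(-14,-18) = (-14.0000,-18.0000)
o1: d²=5 ≤ ρ²=27; F_rep = 8·(2,1)/5² = (0.6400,0.3200)
o2: d²=197 > ρ²=27 → inactive
F = F_att + ΣF_rep = (-13.3600,-17.6800)
p' = p + 1/4·F = (5.6600,5.5800)

Fx=-13.3600 Fy=-17.6800 x'=5.6600 y'=5.5800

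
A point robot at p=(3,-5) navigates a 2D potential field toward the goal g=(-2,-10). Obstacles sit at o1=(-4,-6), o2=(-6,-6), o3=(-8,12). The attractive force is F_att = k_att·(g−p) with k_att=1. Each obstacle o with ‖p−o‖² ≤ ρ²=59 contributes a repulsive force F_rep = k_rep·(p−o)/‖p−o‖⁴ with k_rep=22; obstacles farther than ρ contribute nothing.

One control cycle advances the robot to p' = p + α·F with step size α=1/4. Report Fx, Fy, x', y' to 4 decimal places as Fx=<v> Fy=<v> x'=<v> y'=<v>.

Fx=-4.9384 Fy=-4.9912 x'=1.7654 y'=-6.2478

F_att = 1·(g−p) = 1·(-5,-5) = (-5.0000,-5.0000)
o1: d²=50 ≤ ρ²=59; F_rep = 22·(7,1)/50² = (0.0616,0.0088)
o2: d²=82 > ρ²=59 → inactive
o3: d²=410 > ρ²=59 → inactive
F = F_att + ΣF_rep = (-4.9384,-4.9912)
p' = p + 1/4·F = (1.7654,-6.2478)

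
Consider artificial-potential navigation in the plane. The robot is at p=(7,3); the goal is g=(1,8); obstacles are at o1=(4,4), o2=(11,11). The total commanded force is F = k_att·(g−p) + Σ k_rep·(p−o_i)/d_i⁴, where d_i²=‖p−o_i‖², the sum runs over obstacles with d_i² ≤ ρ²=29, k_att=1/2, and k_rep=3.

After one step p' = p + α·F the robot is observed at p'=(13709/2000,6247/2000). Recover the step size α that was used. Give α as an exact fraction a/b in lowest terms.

α = 1/20

F_att = 1/2·(g−p) = 1/2·(-6,5) = (-3.0000,2.5000)
o1: d²=10 ≤ ρ²=29; F_rep = 3·(3,-1)/10² = (0.0900,-0.0300)
o2: d²=80 > ρ²=29 → inactive
F = F_att + ΣF_rep = (-2.9100,2.4700)
Δp = p'−p = (-0.1455,0.1235); α = Δx/Fx = (-291/2000) / (-291/100) = 1/20
check: Δy/Fy = (247/2000) / (247/100) = 1/20 ✓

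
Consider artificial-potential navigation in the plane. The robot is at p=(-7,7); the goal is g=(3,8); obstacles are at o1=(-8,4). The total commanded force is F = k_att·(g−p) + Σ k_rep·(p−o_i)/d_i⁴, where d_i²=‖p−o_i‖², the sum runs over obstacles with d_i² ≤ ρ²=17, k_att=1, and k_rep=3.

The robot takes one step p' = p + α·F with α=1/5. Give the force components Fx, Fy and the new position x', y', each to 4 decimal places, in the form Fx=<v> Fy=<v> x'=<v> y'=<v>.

F_att = 1·(g−p) = 1·(10,1) = (10.0000,1.0000)
o1: d²=10 ≤ ρ²=17; F_rep = 3·(1,3)/10² = (0.0300,0.0900)
F = F_att + ΣF_rep = (10.0300,1.0900)
p' = p + 1/5·F = (-4.9940,7.2180)

Fx=10.0300 Fy=1.0900 x'=-4.9940 y'=7.2180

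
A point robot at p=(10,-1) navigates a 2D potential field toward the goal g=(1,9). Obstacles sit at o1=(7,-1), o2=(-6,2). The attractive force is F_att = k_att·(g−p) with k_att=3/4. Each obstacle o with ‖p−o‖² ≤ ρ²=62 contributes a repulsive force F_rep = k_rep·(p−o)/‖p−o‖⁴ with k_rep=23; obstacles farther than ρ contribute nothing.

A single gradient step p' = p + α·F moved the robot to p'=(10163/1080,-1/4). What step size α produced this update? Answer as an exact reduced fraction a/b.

α = 1/10

F_att = 3/4·(g−p) = 3/4·(-9,10) = (-6.7500,7.5000)
o1: d²=9 ≤ ρ²=62; F_rep = 23·(3,0)/9² = (0.8519,0.0000)
o2: d²=265 > ρ²=62 → inactive
F = F_att + ΣF_rep = (-5.8981,7.5000)
Δp = p'−p = (-0.5898,0.7500); α = Δx/Fx = (-637/1080) / (-637/108) = 1/10
check: Δy/Fy = (3/4) / (15/2) = 1/10 ✓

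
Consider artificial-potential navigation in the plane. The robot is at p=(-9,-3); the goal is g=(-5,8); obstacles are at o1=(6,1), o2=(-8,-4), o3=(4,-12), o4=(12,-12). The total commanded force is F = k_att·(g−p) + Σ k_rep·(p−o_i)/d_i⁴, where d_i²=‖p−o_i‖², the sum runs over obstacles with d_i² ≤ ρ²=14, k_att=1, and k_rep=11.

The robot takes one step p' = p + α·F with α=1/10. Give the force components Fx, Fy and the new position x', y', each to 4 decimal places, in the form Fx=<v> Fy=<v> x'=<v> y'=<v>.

Fx=1.2500 Fy=13.7500 x'=-8.8750 y'=-1.6250

F_att = 1·(g−p) = 1·(4,11) = (4.0000,11.0000)
o1: d²=241 > ρ²=14 → inactive
o2: d²=2 ≤ ρ²=14; F_rep = 11·(-1,1)/2² = (-2.7500,2.7500)
o3: d²=250 > ρ²=14 → inactive
o4: d²=522 > ρ²=14 → inactive
F = F_att + ΣF_rep = (1.2500,13.7500)
p' = p + 1/10·F = (-8.8750,-1.6250)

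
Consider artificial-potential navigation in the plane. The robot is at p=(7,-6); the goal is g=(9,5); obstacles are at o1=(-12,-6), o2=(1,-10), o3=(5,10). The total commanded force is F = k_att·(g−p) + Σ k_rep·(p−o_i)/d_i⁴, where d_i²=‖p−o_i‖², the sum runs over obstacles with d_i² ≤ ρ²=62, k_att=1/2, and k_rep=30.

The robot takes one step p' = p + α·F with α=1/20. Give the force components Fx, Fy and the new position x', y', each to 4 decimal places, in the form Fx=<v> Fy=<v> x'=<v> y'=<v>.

Fx=1.0666 Fy=5.5444 x'=7.0533 y'=-5.7228

F_att = 1/2·(g−p) = 1/2·(2,11) = (1.0000,5.5000)
o1: d²=361 > ρ²=62 → inactive
o2: d²=52 ≤ ρ²=62; F_rep = 30·(6,4)/52² = (0.0666,0.0444)
o3: d²=260 > ρ²=62 → inactive
F = F_att + ΣF_rep = (1.0666,5.5444)
p' = p + 1/20·F = (7.0533,-5.7228)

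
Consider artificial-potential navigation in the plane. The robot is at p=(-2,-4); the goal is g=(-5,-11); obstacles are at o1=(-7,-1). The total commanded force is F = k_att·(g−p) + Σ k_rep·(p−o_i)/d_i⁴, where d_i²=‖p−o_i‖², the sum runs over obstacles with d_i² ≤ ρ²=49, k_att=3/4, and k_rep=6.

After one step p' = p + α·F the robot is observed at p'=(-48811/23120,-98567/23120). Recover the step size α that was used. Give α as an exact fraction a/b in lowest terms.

F_att = 3/4·(g−p) = 3/4·(-3,-7) = (-2.2500,-5.2500)
o1: d²=34 ≤ ρ²=49; F_rep = 6·(5,-3)/34² = (0.0260,-0.0156)
F = F_att + ΣF_rep = (-2.2240,-5.2656)
Δp = p'−p = (-0.1112,-0.2633); α = Δx/Fx = (-2571/23120) / (-2571/1156) = 1/20
check: Δy/Fy = (-6087/23120) / (-6087/1156) = 1/20 ✓

α = 1/20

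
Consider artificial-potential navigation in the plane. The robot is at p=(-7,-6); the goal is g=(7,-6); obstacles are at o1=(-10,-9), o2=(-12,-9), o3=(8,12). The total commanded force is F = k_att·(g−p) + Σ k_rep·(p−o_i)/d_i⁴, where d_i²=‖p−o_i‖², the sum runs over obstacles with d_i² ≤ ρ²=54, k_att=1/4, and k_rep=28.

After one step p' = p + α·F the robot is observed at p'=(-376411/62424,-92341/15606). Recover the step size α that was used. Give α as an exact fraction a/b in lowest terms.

α = 1/4

F_att = 1/4·(g−p) = 1/4·(14,0) = (3.5000,0.0000)
o1: d²=18 ≤ ρ²=54; F_rep = 28·(3,3)/18² = (0.2593,0.2593)
o2: d²=34 ≤ ρ²=54; F_rep = 28·(5,3)/34² = (0.1211,0.0727)
o3: d²=549 > ρ²=54 → inactive
F = F_att + ΣF_rep = (3.8804,0.3319)
Δp = p'−p = (0.9701,0.0830); α = Δx/Fx = (60557/62424) / (60557/15606) = 1/4
check: Δy/Fy = (1295/15606) / (2590/7803) = 1/4 ✓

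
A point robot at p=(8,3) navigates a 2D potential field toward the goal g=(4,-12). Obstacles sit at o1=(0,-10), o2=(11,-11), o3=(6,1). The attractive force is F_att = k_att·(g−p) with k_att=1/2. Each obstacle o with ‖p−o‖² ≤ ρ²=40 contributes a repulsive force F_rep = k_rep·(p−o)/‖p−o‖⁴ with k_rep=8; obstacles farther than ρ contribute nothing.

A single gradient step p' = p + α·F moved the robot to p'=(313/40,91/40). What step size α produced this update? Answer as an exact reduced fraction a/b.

α = 1/10

F_att = 1/2·(g−p) = 1/2·(-4,-15) = (-2.0000,-7.5000)
o1: d²=233 > ρ²=40 → inactive
o2: d²=205 > ρ²=40 → inactive
o3: d²=8 ≤ ρ²=40; F_rep = 8·(2,2)/8² = (0.2500,0.2500)
F = F_att + ΣF_rep = (-1.7500,-7.2500)
Δp = p'−p = (-0.1750,-0.7250); α = Δx/Fx = (-7/40) / (-7/4) = 1/10
check: Δy/Fy = (-29/40) / (-29/4) = 1/10 ✓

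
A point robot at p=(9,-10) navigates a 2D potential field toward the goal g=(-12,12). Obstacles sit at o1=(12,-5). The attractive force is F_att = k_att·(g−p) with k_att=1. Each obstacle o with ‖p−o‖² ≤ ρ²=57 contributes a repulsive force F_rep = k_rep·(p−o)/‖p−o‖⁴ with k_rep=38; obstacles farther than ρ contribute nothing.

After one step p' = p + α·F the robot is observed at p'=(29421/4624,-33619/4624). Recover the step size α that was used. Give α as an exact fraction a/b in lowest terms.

F_att = 1·(g−p) = 1·(-21,22) = (-21.0000,22.0000)
o1: d²=34 ≤ ρ²=57; F_rep = 38·(-3,-5)/34² = (-0.0986,-0.1644)
F = F_att + ΣF_rep = (-21.0986,21.8356)
Δp = p'−p = (-2.6373,2.7295); α = Δx/Fx = (-12195/4624) / (-12195/578) = 1/8
check: Δy/Fy = (12621/4624) / (12621/578) = 1/8 ✓

α = 1/8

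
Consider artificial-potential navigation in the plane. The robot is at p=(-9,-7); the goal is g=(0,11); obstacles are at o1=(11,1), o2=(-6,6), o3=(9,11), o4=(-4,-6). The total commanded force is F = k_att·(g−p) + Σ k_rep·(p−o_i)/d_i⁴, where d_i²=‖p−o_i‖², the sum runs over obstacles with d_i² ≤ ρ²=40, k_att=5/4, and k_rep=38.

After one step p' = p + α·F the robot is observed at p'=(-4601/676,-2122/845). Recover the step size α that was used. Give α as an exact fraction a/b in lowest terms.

F_att = 5/4·(g−p) = 5/4·(9,18) = (11.2500,22.5000)
o1: d²=464 > ρ²=40 → inactive
o2: d²=178 > ρ²=40 → inactive
o3: d²=648 > ρ²=40 → inactive
o4: d²=26 ≤ ρ²=40; F_rep = 38·(-5,-1)/26² = (-0.2811,-0.0562)
F = F_att + ΣF_rep = (10.9689,22.4438)
Δp = p'−p = (2.1938,4.4888); α = Δx/Fx = (1483/676) / (7415/676) = 1/5
check: Δy/Fy = (3793/845) / (3793/169) = 1/5 ✓

α = 1/5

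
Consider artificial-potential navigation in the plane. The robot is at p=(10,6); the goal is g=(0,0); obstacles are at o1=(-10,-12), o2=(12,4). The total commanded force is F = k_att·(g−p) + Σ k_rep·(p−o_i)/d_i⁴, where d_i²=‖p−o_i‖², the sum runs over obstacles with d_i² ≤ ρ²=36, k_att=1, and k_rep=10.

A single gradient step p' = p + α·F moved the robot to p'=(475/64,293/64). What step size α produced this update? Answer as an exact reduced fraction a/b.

F_att = 1·(g−p) = 1·(-10,-6) = (-10.0000,-6.0000)
o1: d²=724 > ρ²=36 → inactive
o2: d²=8 ≤ ρ²=36; F_rep = 10·(-2,2)/8² = (-0.3125,0.3125)
F = F_att + ΣF_rep = (-10.3125,-5.6875)
Δp = p'−p = (-2.5781,-1.4219); α = Δx/Fx = (-165/64) / (-165/16) = 1/4
check: Δy/Fy = (-91/64) / (-91/16) = 1/4 ✓

α = 1/4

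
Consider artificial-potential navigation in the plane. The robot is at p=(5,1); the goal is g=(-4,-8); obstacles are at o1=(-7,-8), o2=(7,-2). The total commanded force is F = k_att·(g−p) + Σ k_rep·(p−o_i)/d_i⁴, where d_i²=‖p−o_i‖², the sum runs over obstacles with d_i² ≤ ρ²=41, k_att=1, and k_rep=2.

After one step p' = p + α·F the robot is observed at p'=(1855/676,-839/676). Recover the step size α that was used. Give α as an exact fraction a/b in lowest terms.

α = 1/4

F_att = 1·(g−p) = 1·(-9,-9) = (-9.0000,-9.0000)
o1: d²=225 > ρ²=41 → inactive
o2: d²=13 ≤ ρ²=41; F_rep = 2·(-2,3)/13² = (-0.0237,0.0355)
F = F_att + ΣF_rep = (-9.0237,-8.9645)
Δp = p'−p = (-2.2559,-2.2411); α = Δx/Fx = (-1525/676) / (-1525/169) = 1/4
check: Δy/Fy = (-1515/676) / (-1515/169) = 1/4 ✓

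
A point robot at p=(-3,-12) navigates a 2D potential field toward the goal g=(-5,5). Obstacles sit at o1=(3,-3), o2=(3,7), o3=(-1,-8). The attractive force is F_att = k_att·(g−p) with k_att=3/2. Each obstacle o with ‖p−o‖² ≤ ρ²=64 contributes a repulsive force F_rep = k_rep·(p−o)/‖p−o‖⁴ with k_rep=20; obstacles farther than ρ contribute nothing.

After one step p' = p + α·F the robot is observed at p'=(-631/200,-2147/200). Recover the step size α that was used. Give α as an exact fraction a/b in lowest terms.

α = 1/20

F_att = 3/2·(g−p) = 3/2·(-2,17) = (-3.0000,25.5000)
o1: d²=117 > ρ²=64 → inactive
o2: d²=397 > ρ²=64 → inactive
o3: d²=20 ≤ ρ²=64; F_rep = 20·(-2,-4)/20² = (-0.1000,-0.2000)
F = F_att + ΣF_rep = (-3.1000,25.3000)
Δp = p'−p = (-0.1550,1.2650); α = Δx/Fx = (-31/200) / (-31/10) = 1/20
check: Δy/Fy = (253/200) / (253/10) = 1/20 ✓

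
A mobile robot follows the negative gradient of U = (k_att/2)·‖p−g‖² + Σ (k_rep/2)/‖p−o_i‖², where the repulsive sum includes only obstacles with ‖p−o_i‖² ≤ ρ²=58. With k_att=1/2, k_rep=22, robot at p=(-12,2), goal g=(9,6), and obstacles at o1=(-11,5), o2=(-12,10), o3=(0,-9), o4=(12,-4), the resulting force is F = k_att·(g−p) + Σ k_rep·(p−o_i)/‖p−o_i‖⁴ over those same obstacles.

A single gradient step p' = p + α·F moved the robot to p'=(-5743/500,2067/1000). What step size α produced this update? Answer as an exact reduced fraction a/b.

F_att = 1/2·(g−p) = 1/2·(21,4) = (10.5000,2.0000)
o1: d²=10 ≤ ρ²=58; F_rep = 22·(-1,-3)/10² = (-0.2200,-0.6600)
o2: d²=64 > ρ²=58 → inactive
o3: d²=265 > ρ²=58 → inactive
o4: d²=612 > ρ²=58 → inactive
F = F_att + ΣF_rep = (10.2800,1.3400)
Δp = p'−p = (0.5140,0.0670); α = Δx/Fx = (257/500) / (257/25) = 1/20
check: Δy/Fy = (67/1000) / (67/50) = 1/20 ✓

α = 1/20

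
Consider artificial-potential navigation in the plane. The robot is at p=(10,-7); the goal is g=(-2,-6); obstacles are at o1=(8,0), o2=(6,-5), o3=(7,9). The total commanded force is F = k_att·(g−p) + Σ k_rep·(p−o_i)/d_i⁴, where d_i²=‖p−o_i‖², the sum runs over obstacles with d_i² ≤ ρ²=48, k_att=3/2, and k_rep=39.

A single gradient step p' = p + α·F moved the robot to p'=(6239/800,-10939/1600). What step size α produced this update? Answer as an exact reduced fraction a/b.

α = 1/8

F_att = 3/2·(g−p) = 3/2·(-12,1) = (-18.0000,1.5000)
o1: d²=53 > ρ²=48 → inactive
o2: d²=20 ≤ ρ²=48; F_rep = 39·(4,-2)/20² = (0.3900,-0.1950)
o3: d²=265 > ρ²=48 → inactive
F = F_att + ΣF_rep = (-17.6100,1.3050)
Δp = p'−p = (-2.2012,0.1631); α = Δx/Fx = (-1761/800) / (-1761/100) = 1/8
check: Δy/Fy = (261/1600) / (261/200) = 1/8 ✓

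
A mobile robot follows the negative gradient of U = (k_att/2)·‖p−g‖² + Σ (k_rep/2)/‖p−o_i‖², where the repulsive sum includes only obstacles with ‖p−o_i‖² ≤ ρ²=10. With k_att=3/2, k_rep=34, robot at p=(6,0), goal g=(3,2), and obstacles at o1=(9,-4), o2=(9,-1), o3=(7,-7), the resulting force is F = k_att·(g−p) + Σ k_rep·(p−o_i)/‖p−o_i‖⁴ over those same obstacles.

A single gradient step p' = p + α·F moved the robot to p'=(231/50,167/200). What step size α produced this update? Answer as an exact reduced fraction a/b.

α = 1/4

F_att = 3/2·(g−p) = 3/2·(-3,2) = (-4.5000,3.0000)
o1: d²=25 > ρ²=10 → inactive
o2: d²=10 ≤ ρ²=10; F_rep = 34·(-3,1)/10² = (-1.0200,0.3400)
o3: d²=50 > ρ²=10 → inactive
F = F_att + ΣF_rep = (-5.5200,3.3400)
Δp = p'−p = (-1.3800,0.8350); α = Δx/Fx = (-69/50) / (-138/25) = 1/4
check: Δy/Fy = (167/200) / (167/50) = 1/4 ✓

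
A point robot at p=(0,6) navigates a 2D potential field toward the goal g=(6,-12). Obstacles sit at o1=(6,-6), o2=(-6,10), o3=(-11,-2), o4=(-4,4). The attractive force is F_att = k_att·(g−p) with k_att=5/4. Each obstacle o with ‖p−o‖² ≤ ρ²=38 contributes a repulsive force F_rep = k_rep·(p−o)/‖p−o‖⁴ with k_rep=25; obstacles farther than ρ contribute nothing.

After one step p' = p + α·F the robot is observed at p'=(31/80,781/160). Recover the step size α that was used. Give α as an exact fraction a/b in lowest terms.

α = 1/20

F_att = 5/4·(g−p) = 5/4·(6,-18) = (7.5000,-22.5000)
o1: d²=180 > ρ²=38 → inactive
o2: d²=52 > ρ²=38 → inactive
o3: d²=185 > ρ²=38 → inactive
o4: d²=20 ≤ ρ²=38; F_rep = 25·(4,2)/20² = (0.2500,0.1250)
F = F_att + ΣF_rep = (7.7500,-22.3750)
Δp = p'−p = (0.3875,-1.1187); α = Δx/Fx = (31/80) / (31/4) = 1/20
check: Δy/Fy = (-179/160) / (-179/8) = 1/20 ✓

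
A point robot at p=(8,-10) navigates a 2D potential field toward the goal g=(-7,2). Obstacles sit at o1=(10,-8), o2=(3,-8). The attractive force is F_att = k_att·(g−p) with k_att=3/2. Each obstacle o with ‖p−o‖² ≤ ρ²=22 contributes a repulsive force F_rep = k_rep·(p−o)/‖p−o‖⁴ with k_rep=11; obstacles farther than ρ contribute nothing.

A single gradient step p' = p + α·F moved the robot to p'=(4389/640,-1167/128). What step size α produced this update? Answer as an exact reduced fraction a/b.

α = 1/20

F_att = 3/2·(g−p) = 3/2·(-15,12) = (-22.5000,18.0000)
o1: d²=8 ≤ ρ²=22; F_rep = 11·(-2,-2)/8² = (-0.3438,-0.3438)
o2: d²=29 > ρ²=22 → inactive
F = F_att + ΣF_rep = (-22.8438,17.6562)
Δp = p'−p = (-1.1422,0.8828); α = Δx/Fx = (-731/640) / (-731/32) = 1/20
check: Δy/Fy = (113/128) / (565/32) = 1/20 ✓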